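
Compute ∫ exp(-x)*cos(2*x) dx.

2*exp(-x)*sin(2*x)/5 - exp(-x)*cos(2*x)/5 + C

Let I denote the integral. Integrate by parts with u = cos(2*x), dv = exp(-x) dx, so v = -exp(-x): I = -exp(-x)*cos(2*x) − 2·∫ exp(-x)*sin(2*x) dx.
Apply parts again with u = sin(2*x), dv = exp(-x) dx: ∫ exp(-x)*sin(2*x) dx = -exp(-x)*sin(2*x) + 2·I. Substituting back brings back I: I = 2*exp(-x)*sin(2*x) - exp(-x)*cos(2*x) − 4·I.
Solving for I: (1 + 4)·I equals the remaining terms, so I = (1/5)·(2*exp(-x)*sin(2*x) - exp(-x)*cos(2*x)).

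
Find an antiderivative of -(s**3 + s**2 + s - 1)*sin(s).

s**3*cos(s) - 3*s**2*sin(s) + s**2*cos(s) - 2*s*sin(s) - 5*s*cos(s) + 5*sin(s) - 3*cos(s) + C

Use integration by parts with u = s**3 + s**2 + s - 1, dv = -sin(s) ds, so v = cos(s).
Apply parts 3 times (tabular method): alternate signs, differentiate u down to 0, integrate dv up.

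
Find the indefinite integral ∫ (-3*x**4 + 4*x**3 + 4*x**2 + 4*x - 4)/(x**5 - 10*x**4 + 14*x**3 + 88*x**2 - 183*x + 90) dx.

-572*log(x - 6)/45 + 1259*log(x - 5)/128 + 13*log(x - 1)/80 - 331*log(x + 3)/1152 - 1/(16*x - 16) + C

Factor the denominator: (x - 6)*(x - 5)*(x - 1)**2*(x + 3).
Partial-fraction decomposition: -331/(1152*(x + 3)) + 13/(80*(x - 1)) + 1/(16*(x - 1)**2) + 1259/(128*(x - 5)) - 572/(45*(x - 6)).
Integrate each term; A/(x−a) gives A·log|x−a|; A/(x−a)² gives −A/(x−a).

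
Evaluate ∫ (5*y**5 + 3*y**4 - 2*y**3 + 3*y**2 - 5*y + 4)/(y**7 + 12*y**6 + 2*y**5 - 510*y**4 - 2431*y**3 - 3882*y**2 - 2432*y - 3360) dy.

22667*log(y - 7)/235950 - 1758485*log(y + 4)/69938 + 3349*log(y + 5)/78 - 17209*log(y + 6)/962 + 1019*log(y**2 + 1)/6950450 - 4042*atan(y)/3475225 - 2076/(187*y + 748) + C

Factor the denominator: (y - 7)*(y + 4)**2*(y + 5)*(y + 6)*(y**2 + 1).
Partial-fraction decomposition: (1019*y - 4042)/(3475225*(y**2 + 1)) - 17209/(962*(y + 6)) + 3349/(78*(y + 5)) - 1758485/(69938*(y + 4)) + 2076/(187*(y + 4)**2) + 22667/(235950*(y - 7)).
Integrate each term; A/(y−a) gives A·log|y−a|; the (By+D)/(y²+p²) term gives a log and an atan.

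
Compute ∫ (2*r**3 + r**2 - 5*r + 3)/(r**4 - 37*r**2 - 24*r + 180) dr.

49*log(r - 6)/44 - 13*log(r - 2)/140 - 3*log(r + 3)/10 + 197*log(r + 5)/154 + C

Factor the denominator: (r - 6)*(r - 2)*(r + 3)*(r + 5).
Partial-fraction decomposition: 197/(154*(r + 5)) - 3/(10*(r + 3)) - 13/(140*(r - 2)) + 49/(44*(r - 6)).
Integrate each term: A/(r−a) contributes A·log|r−a|.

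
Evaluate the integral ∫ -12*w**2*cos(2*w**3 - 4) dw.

Let u = 2*w**3 - 4, so du = (6*w**2) dw.
Rewriting, the integral becomes -2·∫ cos(u) du = -2·sin(u).
Substituting back, u = 2*w**3 - 4.

-2*sin(2*w**3 - 4) + C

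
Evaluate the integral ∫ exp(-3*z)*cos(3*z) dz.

Let I denote the integral. Integrate by parts with u = cos(3*z), dv = exp(-3*z) dz, so v = -exp(-3*z)/3: I = -exp(-3*z)*cos(3*z)/3 − ∫ exp(-3*z)*sin(3*z) dz.
Apply parts again with u = sin(3*z), dv = exp(-3*z) dz: ∫ exp(-3*z)*sin(3*z) dz = -exp(-3*z)*sin(3*z)/3 + I. Substituting back brings back I: I = exp(-3*z)*sin(3*z)/3 - exp(-3*z)*cos(3*z)/3 − I.
Solving for I: (1 + 1)·I equals the remaining terms, so I = (1/2)·(exp(-3*z)*sin(3*z)/3 - exp(-3*z)*cos(3*z)/3).

exp(-3*z)*sin(3*z)/6 - exp(-3*z)*cos(3*z)/6 + C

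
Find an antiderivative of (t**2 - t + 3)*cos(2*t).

Use integration by parts with u = t**2 - t + 3, dv = cos(2*t) dt, so v = sin(2*t)/2.
Apply parts 2 times (tabular method): alternate signs, differentiate u down to 0, integrate dv up.

t**2*sin(2*t)/2 - t*sin(2*t)/2 + t*cos(2*t)/2 + 5*sin(2*t)/4 - cos(2*t)/4 + C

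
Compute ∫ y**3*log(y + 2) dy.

y**4*log(y + 2)/4 - y**4/16 + y**3/6 - y**2/2 + 2*y - 4*log(y + 2) + C

Use integration by parts with u = log(y + 2), dv = y**3 dy.
Then du = 1/(y + 2) dy and v = y**4/4.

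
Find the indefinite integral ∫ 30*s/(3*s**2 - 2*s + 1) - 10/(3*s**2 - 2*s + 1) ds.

5*log(3*s**2 - 2*s + 1) + C

Let u = 3*s**2 - 2*s + 1, so du = (6*s - 2) ds.
Rewriting, the integral becomes 5·∫ 1/u du = 5·log(u).
Substituting back, u = 3*s**2 - 2*s + 1.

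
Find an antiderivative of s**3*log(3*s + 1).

Use integration by parts with u = log(3*s + 1), dv = s**3 ds.
Then du = 3/(3*s + 1) ds and v = s**4/4.

s**4*log(3*s + 1)/4 - s**4/16 + s**3/36 - s**2/72 + s/108 - log(3*s + 1)/324 + C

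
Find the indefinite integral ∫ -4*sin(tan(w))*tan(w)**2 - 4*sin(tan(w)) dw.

Let u = tan(w), so du = (tan(w)**2 + 1) dw.
Rewriting, the integral becomes -4·∫ sin(u) du = -4·-cos(u).
Substituting back, u = tan(w).

4*cos(tan(w)) + C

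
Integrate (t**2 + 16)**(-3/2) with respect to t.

t/(16*sqrt(t**2 + 16)) + C

Substitute t = 4·tan(θ), so dt = 4·sec(θ)^2 dθ and the radical becomes sqrt(t**2 + 16) = 4·sec(θ) by the Pythagorean identity.
Integrate the resulting trig expression in θ, then back-substitute tan(θ) = t/4, sec(θ) = sqrt(t**2 + 16)/4 (absorbing any constant into C).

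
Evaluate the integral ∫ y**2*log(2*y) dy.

y**3*(log(y) + log(2))/3 - y**3/9 + C

Use integration by parts with u = log(2*y), dv = y**2 dy.
Then du = 1/y dy and v = y**3/3.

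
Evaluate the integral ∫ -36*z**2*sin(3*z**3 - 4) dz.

4*cos(3*z**3 - 4) + C

Let u = 3*z**3 - 4, so du = (9*z**2) dz.
Rewriting, the integral becomes -4·∫ sin(u) du = -4·-cos(u).
Substituting back, u = 3*z**3 - 4.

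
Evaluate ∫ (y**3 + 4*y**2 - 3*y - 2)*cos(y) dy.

y**3*sin(y) + 4*y**2*sin(y) + 3*y**2*cos(y) - 9*y*sin(y) + 8*y*cos(y) - 10*sin(y) - 9*cos(y) + C

Use integration by parts with u = y**3 + 4*y**2 - 3*y - 2, dv = cos(y) dy, so v = sin(y).
Apply parts 3 times (tabular method): alternate signs, differentiate u down to 0, integrate dv up.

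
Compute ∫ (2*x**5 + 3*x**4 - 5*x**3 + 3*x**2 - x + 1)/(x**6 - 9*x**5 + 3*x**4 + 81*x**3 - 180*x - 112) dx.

Factor the denominator: (x - 7)*(x - 4)*(x - 2)*(x + 1)**2*(x + 2).
Partial-fraction decomposition: -13/(72*(x + 2)) + 3331/(14400*(x + 1)) - 11/(120*(x + 1)**2) + 83/(360*(x - 2)) - 847/(300*(x - 4)) + 13081/(2880*(x - 7)).
Integrate each term; A/(x−a) gives A·log|x−a|; A/(x−a)² gives −A/(x−a).

13081*log(x - 7)/2880 - 847*log(x - 4)/300 + 83*log(x - 2)/360 + 3331*log(x + 1)/14400 - 13*log(x + 2)/72 + 11/(120*x + 120) + C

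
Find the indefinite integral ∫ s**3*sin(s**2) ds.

-s**2*cos(s**2)/2 + sin(s**2)/2 + C

Let u = s², du = 2s ds; rewrite as (1/2)∫ u^1·sin(1u) du.
Now integrate by parts 1 time.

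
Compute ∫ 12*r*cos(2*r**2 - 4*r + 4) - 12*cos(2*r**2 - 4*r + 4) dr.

Let u = 2*r**2 - 4*r + 4, so du = (4*r - 4) dr.
Rewriting, the integral becomes 3·∫ cos(u) du = 3·sin(u).
Substituting back, u = 2*r**2 - 4*r + 4.

3*sin(2*r**2 - 4*r + 4) + C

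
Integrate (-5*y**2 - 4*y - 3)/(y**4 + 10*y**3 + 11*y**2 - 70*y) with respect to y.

3*log(y)/70 - 31*log(y - 2)/126 - 54*log(y + 5)/35 + 110*log(y + 7)/63 + C

Factor the denominator: y*(y - 2)*(y + 5)*(y + 7).
Partial-fraction decomposition: 110/(63*(y + 7)) - 54/(35*(y + 5)) - 31/(126*(y - 2)) + 3/(70*y).
Integrate each term: A/(y−a) contributes A·log|y−a|.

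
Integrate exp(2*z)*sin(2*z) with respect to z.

Let I denote the integral. Integrate by parts with u = sin(2*z), dv = exp(2*z) dz, so v = exp(2*z)/2: I = exp(2*z)*sin(2*z)/2 − ∫ exp(2*z)*cos(2*z) dz.
Apply parts again with u = cos(2*z), dv = exp(2*z) dz: ∫ exp(2*z)*cos(2*z) dz = exp(2*z)*cos(2*z)/2 + I. Substituting back brings back I: I = exp(2*z)*sin(2*z)/2 - exp(2*z)*cos(2*z)/2 − I.
Solving for I: (1 + 1)·I equals the remaining terms, so I = (1/2)·(exp(2*z)*sin(2*z)/2 - exp(2*z)*cos(2*z)/2).

exp(2*z)*sin(2*z)/4 - exp(2*z)*cos(2*z)/4 + C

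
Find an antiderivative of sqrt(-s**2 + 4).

s*sqrt(-s**2 + 4)/2 + 2*asin(s/2) + C

Substitute s = 2·sin(θ), so ds = 2·cos(θ) dθ and the radical becomes sqrt(-s**2 + 4) = 2·cos(θ) by the Pythagorean identity.
Integrate the resulting trig expression in θ, then back-substitute θ = asin(s/2), sin(θ) = s/2, cos(θ) = sqrt(-s**2 + 4)/2 (absorbing any constant into C).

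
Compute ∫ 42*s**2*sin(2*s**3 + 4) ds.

-7*cos(2*s**3 + 4) + C

Let u = 2*s**3 + 4, so du = (6*s**2) ds.
Rewriting, the integral becomes 7·∫ sin(u) du = 7·-cos(u).
Substituting back, u = 2*s**3 + 4.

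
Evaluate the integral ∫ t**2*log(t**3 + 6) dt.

t**3*log(t**3 + 6)/3 - t**3/3 + 2*log(t**3 + 6) + C

Let u = t**3 + 6, so du = (3*t**2) dt.
The integral becomes (1/3)·∫ log(u) du; integrate by parts with u′=log(u), dv′=du.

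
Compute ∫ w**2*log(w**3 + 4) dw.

Let u = w**3 + 4, so du = (3*w**2) dw.
The integral becomes (1/3)·∫ log(u) du; integrate by parts with u′=log(u), dv′=du.

w**3*log(w**3 + 4)/3 - w**3/3 + 4*log(w**3 + 4)/3 + C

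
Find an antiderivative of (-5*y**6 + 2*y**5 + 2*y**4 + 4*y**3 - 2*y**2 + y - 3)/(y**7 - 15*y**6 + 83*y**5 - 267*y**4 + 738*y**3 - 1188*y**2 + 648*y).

Factor the denominator: y*(y - 6)**2*(y - 2)*(y - 1)*(y**2 + 9).
Partial-fraction decomposition: (72491*y - 25539)/(87750*(y**2 + 9)) + 1/(250*(y - 1)) - 201/(416*(y - 2)) - 192323/(36000*(y - 6)) - 71447/(1800*(y - 6)**2) - 1/(216*y).
Integrate each term; A/(y−a) gives A·log|y−a|; the (By+D)/(y²+p²) term gives a log and an atan.

-log(y)/216 - 192323*log(y - 6)/36000 - 201*log(y - 2)/416 + log(y - 1)/250 + 72491*log(y**2 + 9)/175500 - 8513*atan(y/3)/87750 + 71447/(1800*y - 10800) + C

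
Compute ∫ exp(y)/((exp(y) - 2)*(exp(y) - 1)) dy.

Let u = e^y, du = e^y dy.
The integral becomes ∫ du/((u-2)(u-1)); decompose into partial fractions.

log(exp(y) - 2) - log(exp(y) - 1) + C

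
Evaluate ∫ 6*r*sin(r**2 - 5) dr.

-3*cos(r**2 - 5) + C

Let u = r**2 - 5, so du = (2*r) dr.
Rewriting, the integral becomes 3·∫ sin(u) du = 3·-cos(u).
Substituting back, u = r**2 - 5.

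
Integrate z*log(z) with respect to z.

z**2*log(z)/2 - z**2/4 + C

Use integration by parts with u = log(z), dv = z dz.
Then du = 1/z dz and v = z**2/2.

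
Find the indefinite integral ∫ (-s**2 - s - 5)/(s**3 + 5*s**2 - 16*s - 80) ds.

-25*log(s - 4)/72 + 17*log(s + 4)/8 - 25*log(s + 5)/9 + C

Factor the denominator: (s - 4)*(s + 4)*(s + 5).
Partial-fraction decomposition: -25/(9*(s + 5)) + 17/(8*(s + 4)) - 25/(72*(s - 4)).
Integrate each term: A/(s−a) contributes A·log|s−a|.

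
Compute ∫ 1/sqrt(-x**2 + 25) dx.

Substitute x = 5·sin(θ), so dx = 5·cos(θ) dθ and the radical becomes sqrt(-x**2 + 25) = 5·cos(θ) by the Pythagorean identity.
Integrate the resulting trig expression in θ, then back-substitute θ = asin(x/5), sin(θ) = x/5, cos(θ) = sqrt(-x**2 + 25)/5 (absorbing any constant into C).

asin(x/5) + C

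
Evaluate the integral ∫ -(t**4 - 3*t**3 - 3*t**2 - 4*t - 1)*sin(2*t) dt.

t**4*cos(2*t)/2 - t**3*sin(2*t) - 3*t**3*cos(2*t)/2 + 9*t**2*sin(2*t)/4 - 3*t**2*cos(2*t) + 3*t*sin(2*t) + t*cos(2*t)/4 - sin(2*t)/8 + cos(2*t) + C

Use integration by parts with u = t**4 - 3*t**3 - 3*t**2 - 4*t - 1, dv = -sin(2*t) dt, so v = cos(2*t)/2.
Apply parts 4 times (tabular method): alternate signs, differentiate u down to 0, integrate dv up.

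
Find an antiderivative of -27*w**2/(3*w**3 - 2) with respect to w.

-3*log(3*w**3 - 2) + C

Let u = 3*w**3 - 2, so du = (9*w**2) dw.
Rewriting, the integral becomes -3·∫ 1/u du = -3·log(u).
Substituting back, u = 3*w**3 - 2.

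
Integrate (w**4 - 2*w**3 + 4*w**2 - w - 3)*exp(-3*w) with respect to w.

(-27*w**4 + 18*w**3 - 90*w**2 - 33*w + 70)*exp(-3*w)/81 + C

Use integration by parts with u = w**4 - 2*w**3 + 4*w**2 - w - 3, dv = exp(-3*w) dw, so v = -exp(-3*w)/3.
Apply parts 4 times (tabular method): alternate signs, differentiate u down to 0, integrate dv up.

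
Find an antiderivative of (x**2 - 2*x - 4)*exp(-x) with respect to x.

(-x**2 + 4)*exp(-x) + C

Use integration by parts with u = x**2 - 2*x - 4, dv = exp(-x) dx, so v = -exp(-x).
Apply parts 2 times (tabular method): alternate signs, differentiate u down to 0, integrate dv up.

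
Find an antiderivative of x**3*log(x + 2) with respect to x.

Use integration by parts with u = log(x + 2), dv = x**3 dx.
Then du = 1/(x + 2) dx and v = x**4/4.

x**4*log(x + 2)/4 - x**4/16 + x**3/6 - x**2/2 + 2*x - 4*log(x + 2) + C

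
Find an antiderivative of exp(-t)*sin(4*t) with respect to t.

Let I denote the integral. Integrate by parts with u = sin(4*t), dv = exp(-t) dt, so v = -exp(-t): I = -exp(-t)*sin(4*t) + 4·∫ exp(-t)*cos(4*t) dt.
Apply parts again with u = cos(4*t), dv = exp(-t) dt: ∫ exp(-t)*cos(4*t) dt = -exp(-t)*cos(4*t) − 4·I. Substituting back brings back I: I = -exp(-t)*sin(4*t) - 4*exp(-t)*cos(4*t) − 16·I.
Solving for I: (1 + 16)·I equals the remaining terms, so I = (1/17)·(-exp(-t)*sin(4*t) - 4*exp(-t)*cos(4*t)).

-exp(-t)*sin(4*t)/17 - 4*exp(-t)*cos(4*t)/17 + C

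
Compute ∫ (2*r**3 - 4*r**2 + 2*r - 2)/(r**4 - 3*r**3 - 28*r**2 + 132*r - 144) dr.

7*log(r - 4)/2 - 22*log(r - 3)/9 + log(r - 2)/8 + 59*log(r + 6)/72 + C

Factor the denominator: (r - 4)*(r - 3)*(r - 2)*(r + 6).
Partial-fraction decomposition: 59/(72*(r + 6)) + 1/(8*(r - 2)) - 22/(9*(r - 3)) + 7/(2*(r - 4)).
Integrate each term: A/(r−a) contributes A·log|r−a|.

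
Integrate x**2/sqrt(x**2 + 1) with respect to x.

x*sqrt(x**2 + 1)/2 - log(x + sqrt(x**2 + 1))/2 + C

Substitute x = tan(θ), so dx = sec(θ)^2 dθ and the radical becomes sqrt(x**2 + 1) = sec(θ) by the Pythagorean identity.
Integrate the resulting trig expression in θ, then back-substitute tan(θ) = x, sec(θ) = sqrt(x**2 + 1) (absorbing any constant into C).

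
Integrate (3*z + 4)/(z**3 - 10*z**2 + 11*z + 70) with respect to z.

Factor the denominator: (z - 7)*(z - 5)*(z + 2).
Partial-fraction decomposition: -2/(63*(z + 2)) - 19/(14*(z - 5)) + 25/(18*(z - 7)).
Integrate each term: A/(z−a) contributes A·log|z−a|.

25*log(z - 7)/18 - 19*log(z - 5)/14 - 2*log(z + 2)/63 + C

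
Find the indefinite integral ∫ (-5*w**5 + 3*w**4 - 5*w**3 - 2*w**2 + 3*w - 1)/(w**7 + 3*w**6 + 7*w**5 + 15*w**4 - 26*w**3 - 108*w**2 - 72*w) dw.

log(w)/72 - 155*log(w - 2)/1248 + 7*log(w + 1)/30 + 3409*log(w + 2)/5408 - 11459*log(w**2 + 9)/30420 - 573*atan(w/3)/1690 + 233/(104*w + 208) + C

Factor the denominator: w*(w - 2)*(w + 1)*(w + 2)**2*(w**2 + 9).
Partial-fraction decomposition: -(11459*w + 15471)/(15210*(w**2 + 9)) + 3409/(5408*(w + 2)) - 233/(104*(w + 2)**2) + 7/(30*(w + 1)) - 155/(1248*(w - 2)) + 1/(72*w).
Integrate each term; A/(w−a) gives A·log|w−a|; the (Bw+D)/(w²+p²) term gives a log and an atan.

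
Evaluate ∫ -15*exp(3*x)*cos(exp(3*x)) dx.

-5*sin(exp(3*x)) + C

Let u = exp(3*x), so du = (3*exp(3*x)) dx.
Rewriting, the integral becomes -5·∫ cos(u) du = -5·sin(u).
Substituting back, u = exp(3*x).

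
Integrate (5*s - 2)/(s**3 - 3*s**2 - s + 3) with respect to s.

Factor the denominator: (s - 3)*(s - 1)*(s + 1).
Partial-fraction decomposition: -7/(8*(s + 1)) - 3/(4*(s - 1)) + 13/(8*(s - 3)).
Integrate each term: A/(s−a) contributes A·log|s−a|.

13*log(s - 3)/8 - 3*log(s - 1)/4 - 7*log(s + 1)/8 + C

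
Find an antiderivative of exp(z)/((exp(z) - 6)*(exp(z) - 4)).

Let u = e^z, du = e^z dz.
The integral becomes ∫ du/((u-4)(u-6)); decompose into partial fractions.

log(exp(z) - 6)/2 - log(exp(z) - 4)/2 + C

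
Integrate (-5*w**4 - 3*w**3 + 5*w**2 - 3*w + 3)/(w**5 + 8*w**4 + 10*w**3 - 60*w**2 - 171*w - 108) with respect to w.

Factor the denominator: (w - 3)*(w + 1)*(w + 3)**2*(w + 4).
Partial-fraction decomposition: -331/(7*(w + 4)) + 515/(12*(w + 3)) - 89/(4*(w + 3)**2) - 3/(16*(w + 1)) - 149/(336*(w - 3)).
Integrate each term; A/(w−a) gives A·log|w−a|; A/(w−a)² gives −A/(w−a).

-149*log(w - 3)/336 - 3*log(w + 1)/16 + 515*log(w + 3)/12 - 331*log(w + 4)/7 + 89/(4*w + 12) + C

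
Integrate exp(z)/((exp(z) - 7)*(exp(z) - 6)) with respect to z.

log(exp(z) - 7) - log(exp(z) - 6) + C

Let u = e^z, du = e^z dz.
The integral becomes ∫ du/((u-7)(u-6)); decompose into partial fractions.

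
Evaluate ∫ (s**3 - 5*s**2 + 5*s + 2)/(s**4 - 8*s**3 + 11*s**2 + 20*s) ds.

log(s)/10 + 9*log(s - 5)/10 - 3*log(s - 4)/10 + 3*log(s + 1)/10 + C

Factor the denominator: s*(s - 5)*(s - 4)*(s + 1).
Partial-fraction decomposition: 3/(10*(s + 1)) - 3/(10*(s - 4)) + 9/(10*(s - 5)) + 1/(10*s).
Integrate each term: A/(s−a) contributes A·log|s−a|.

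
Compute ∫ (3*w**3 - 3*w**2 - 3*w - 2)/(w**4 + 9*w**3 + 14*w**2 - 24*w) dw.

Factor the denominator: w*(w - 1)*(w + 4)*(w + 6).
Partial-fraction decomposition: 185/(21*(w + 6)) - 23/(4*(w + 4)) - 1/(7*(w - 1)) + 1/(12*w).
Integrate each term: A/(w−a) contributes A·log|w−a|.

log(w)/12 - log(w - 1)/7 - 23*log(w + 4)/4 + 185*log(w + 6)/21 + C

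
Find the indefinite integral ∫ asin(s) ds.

Use integration by parts with u = arcsin(s), dv = ds.
Then du = 1/sqrt(-s**2 + 1) ds.

s*asin(s) + sqrt(-s**2 + 1) + C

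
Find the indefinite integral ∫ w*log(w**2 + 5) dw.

w**2*log(w**2 + 5)/2 - w**2/2 + 5*log(w**2 + 5)/2 + C

Let u = w**2 + 5, so du = (2*w) dw.
The integral becomes (1/2)·∫ log(u) du; integrate by parts with u′=log(u), dv′=du.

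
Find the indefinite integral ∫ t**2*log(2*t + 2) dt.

Use integration by parts with u = log(2*t + 2), dv = t**2 dt.
Then du = 2/(2*t + 2) dt and v = t**3/3.

t**3*log(2*t + 2)/3 - t**3/9 + t**2/6 - t/3 + log(t + 1)/3 + C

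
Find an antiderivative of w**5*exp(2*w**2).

(2*w**4 - 2*w**2 + 1)*exp(2*w**2)/8 + C

Let u = w², du = 2w dw; rewrite as (1/2)∫ u^2·exp(2u) du.
Now integrate by parts 2 times.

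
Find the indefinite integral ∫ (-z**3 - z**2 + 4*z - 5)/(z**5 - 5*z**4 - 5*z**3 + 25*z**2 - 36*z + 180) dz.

-135*log(z - 5)/464 + 29*log(z - 3)/156 + log(z + 3)/624 + 3*log(z**2 + 4)/58 - 37*atan(z/2)/754 + C

Factor the denominator: (z - 5)*(z - 3)*(z + 3)*(z**2 + 4).
Partial-fraction decomposition: (39*z - 37)/(377*(z**2 + 4)) + 1/(624*(z + 3)) + 29/(156*(z - 3)) - 135/(464*(z - 5)).
Integrate each term; A/(z−a) gives A·log|z−a|; the (Bz+D)/(z²+p²) term gives a log and an atan.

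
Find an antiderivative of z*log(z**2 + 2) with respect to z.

Let u = z**2 + 2, so du = (2*z) dz.
The integral becomes (1/2)·∫ log(u) du; integrate by parts with u′=log(u), dv′=du.

z**2*log(z**2 + 2)/2 - z**2/2 + log(z**2 + 2) + C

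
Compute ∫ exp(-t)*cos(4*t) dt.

Let I denote the integral. Integrate by parts with u = cos(4*t), dv = exp(-t) dt, so v = -exp(-t): I = -exp(-t)*cos(4*t) − 4·∫ exp(-t)*sin(4*t) dt.
Apply parts again with u = sin(4*t), dv = exp(-t) dt: ∫ exp(-t)*sin(4*t) dt = -exp(-t)*sin(4*t) + 4·I. Substituting back brings back I: I = 4*exp(-t)*sin(4*t) - exp(-t)*cos(4*t) − 16·I.
Solving for I: (1 + 16)·I equals the remaining terms, so I = (1/17)·(4*exp(-t)*sin(4*t) - exp(-t)*cos(4*t)).

4*exp(-t)*sin(4*t)/17 - exp(-t)*cos(4*t)/17 + C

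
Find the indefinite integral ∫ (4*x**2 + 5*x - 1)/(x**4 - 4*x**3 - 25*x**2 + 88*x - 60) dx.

173*log(x - 6)/220 - 25*log(x - 2)/28 + 4*log(x - 1)/15 - 37*log(x + 5)/231 + C

Factor the denominator: (x - 6)*(x - 2)*(x - 1)*(x + 5).
Partial-fraction decomposition: -37/(231*(x + 5)) + 4/(15*(x - 1)) - 25/(28*(x - 2)) + 173/(220*(x - 6)).
Integrate each term: A/(x−a) contributes A·log|x−a|.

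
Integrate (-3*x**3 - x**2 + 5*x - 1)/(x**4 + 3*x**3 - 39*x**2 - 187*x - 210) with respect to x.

-29*log(x - 7)/30 - log(x + 2)/3 + 14*log(x + 3)/5 - 9*log(x + 5)/2 + C

Factor the denominator: (x - 7)*(x + 2)*(x + 3)*(x + 5).
Partial-fraction decomposition: -9/(2*(x + 5)) + 14/(5*(x + 3)) - 1/(3*(x + 2)) - 29/(30*(x - 7)).
Integrate each term: A/(x−a) contributes A·log|x−a|.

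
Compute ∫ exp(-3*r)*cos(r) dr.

Let I denote the integral. Integrate by parts with u = cos(r), dv = exp(-3*r) dr, so v = -exp(-3*r)/3: I = -exp(-3*r)*cos(r)/3 − (1/3)·∫ exp(-3*r)*sin(r) dr.
Apply parts again with u = sin(r), dv = exp(-3*r) dr: ∫ exp(-3*r)*sin(r) dr = -exp(-3*r)*sin(r)/3 + (1/3)·I. Substituting back brings back I: I = exp(-3*r)*sin(r)/9 - exp(-3*r)*cos(r)/3 − (1/9)·I.
Solving for I: (1 + 1/9)·I equals the remaining terms, so I = (9/10)·(exp(-3*r)*sin(r)/9 - exp(-3*r)*cos(r)/3).

exp(-3*r)*sin(r)/10 - 3*exp(-3*r)*cos(r)/10 + C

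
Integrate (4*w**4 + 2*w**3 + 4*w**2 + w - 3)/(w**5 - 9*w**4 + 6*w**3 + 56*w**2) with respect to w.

Factor the denominator: w**2*(w - 7)*(w - 4)*(w + 2).
Partial-fraction decomposition: 59/(216*(w + 2)) - 1217/(288*(w - 4)) + 10490/(1323*(w - 7)) + 37/(1568*w) - 3/(56*w**2).
Integrate each term; A/(w−a) gives A·log|w−a|; A/(w−a)² gives −A/(w−a).

37*log(w)/1568 + 10490*log(w - 7)/1323 - 1217*log(w - 4)/288 + 59*log(w + 2)/216 + 3/(56*w) + C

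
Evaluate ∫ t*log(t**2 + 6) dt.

Let u = t**2 + 6, so du = (2*t) dt.
The integral becomes (1/2)·∫ log(u) du; integrate by parts with u′=log(u), dv′=du.

t**2*log(t**2 + 6)/2 - t**2/2 + 3*log(t**2 + 6) + C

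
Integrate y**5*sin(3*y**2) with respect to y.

Let u = y², du = 2y dy; rewrite as (1/2)∫ u^2·sin(3u) du.
Now integrate by parts 2 times.

-y**4*cos(3*y**2)/6 + y**2*sin(3*y**2)/9 + cos(3*y**2)/27 + C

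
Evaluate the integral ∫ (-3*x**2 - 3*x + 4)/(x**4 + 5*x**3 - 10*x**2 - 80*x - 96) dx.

Factor the denominator: (x - 4)*(x + 2)*(x + 3)*(x + 4).
Partial-fraction decomposition: 2/(x + 4) - 2/(x + 3) + 1/(6*(x + 2)) - 1/(6*(x - 4)).
Integrate each term: A/(x−a) contributes A·log|x−a|.

-log(x - 4)/6 + log(x + 2)/6 - 2*log(x + 3) + 2*log(x + 4) + C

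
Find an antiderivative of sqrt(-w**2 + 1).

w*sqrt(-w**2 + 1)/2 + asin(w)/2 + C

Substitute w = sin(θ), so dw = cos(θ) dθ and the radical becomes sqrt(-w**2 + 1) = cos(θ) by the Pythagorean identity.
Integrate the resulting trig expression in θ, then back-substitute θ = asin(w), sin(θ) = w, cos(θ) = sqrt(-w**2 + 1) (absorbing any constant into C).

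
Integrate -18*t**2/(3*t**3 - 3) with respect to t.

-2*log(3*t**3 - 3) + C

Let u = 3*t**3 - 3, so du = (9*t**2) dt.
Rewriting, the integral becomes -2·∫ 1/u du = -2·log(u).
Substituting back, u = 3*t**3 - 3.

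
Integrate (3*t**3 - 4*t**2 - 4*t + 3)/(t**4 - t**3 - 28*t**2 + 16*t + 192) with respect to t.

4323*log(t - 4)/3136 - 102*log(t + 3)/49 + 237*log(t + 4)/64 - 115/(56*t - 224) + C

Factor the denominator: (t - 4)**2*(t + 3)*(t + 4).
Partial-fraction decomposition: 237/(64*(t + 4)) - 102/(49*(t + 3)) + 4323/(3136*(t - 4)) + 115/(56*(t - 4)**2).
Integrate each term; A/(t−a) gives A·log|t−a|; A/(t−a)² gives −A/(t−a).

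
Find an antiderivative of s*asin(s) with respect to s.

Use integration by parts with u = arcsin(s), dv = s ds.
Then du = 1/sqrt(-s**2 + 1) ds.

s**2*asin(s)/2 + s*sqrt(-s**2 + 1)/4 - asin(s)/4 + C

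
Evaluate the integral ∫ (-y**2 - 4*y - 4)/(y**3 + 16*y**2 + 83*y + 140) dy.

Factor the denominator: (y + 4)*(y + 5)*(y + 7).
Partial-fraction decomposition: -25/(6*(y + 7)) + 9/(2*(y + 5)) - 4/(3*(y + 4)).
Integrate each term: A/(y−a) contributes A·log|y−a|.

-4*log(y + 4)/3 + 9*log(y + 5)/2 - 25*log(y + 7)/6 + C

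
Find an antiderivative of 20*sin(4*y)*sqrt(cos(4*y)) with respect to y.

-10*cos(4*y)**(3/2)/3 + C

Let u = cos(4*y), so du = (-4*sin(4*y)) dy.
Rewriting, the integral becomes -5·∫ √u du = -5·(2/3)u^(3/2).
Substituting back, u = cos(4*y).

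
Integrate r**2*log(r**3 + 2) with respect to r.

Let u = r**3 + 2, so du = (3*r**2) dr.
The integral becomes (1/3)·∫ log(u) du; integrate by parts with u′=log(u), dv′=du.

r**3*log(r**3 + 2)/3 - r**3/3 + 2*log(r**3 + 2)/3 + C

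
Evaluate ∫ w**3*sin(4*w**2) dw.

Let u = w², du = 2w dw; rewrite as (1/2)∫ u^1·sin(4u) du.
Now integrate by parts 1 time.

-w**2*cos(4*w**2)/8 + sin(4*w**2)/32 + C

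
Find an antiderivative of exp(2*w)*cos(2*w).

Let I denote the integral. Integrate by parts with u = cos(2*w), dv = exp(2*w) dw, so v = exp(2*w)/2: I = exp(2*w)*cos(2*w)/2 + ∫ exp(2*w)*sin(2*w) dw.
Apply parts again with u = sin(2*w), dv = exp(2*w) dw: ∫ exp(2*w)*sin(2*w) dw = exp(2*w)*sin(2*w)/2 − I. Substituting back brings back I: I = exp(2*w)*sin(2*w)/2 + exp(2*w)*cos(2*w)/2 − I.
Solving for I: (1 + 1)·I equals the remaining terms, so I = (1/2)·(exp(2*w)*sin(2*w)/2 + exp(2*w)*cos(2*w)/2).

exp(2*w)*sin(2*w)/4 + exp(2*w)*cos(2*w)/4 + C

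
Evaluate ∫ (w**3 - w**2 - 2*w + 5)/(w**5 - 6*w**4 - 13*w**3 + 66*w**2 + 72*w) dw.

Factor the denominator: w*(w - 6)*(w - 4)*(w + 1)*(w + 3).
Partial-fraction decomposition: -25/(378*(w + 3)) - 1/(14*(w + 1)) - 9/(56*(w - 4)) + 173/(756*(w - 6)) + 5/(72*w).
Integrate each term: A/(w−a) contributes A·log|w−a|.

5*log(w)/72 + 173*log(w - 6)/756 - 9*log(w - 4)/56 - log(w + 1)/14 - 25*log(w + 3)/378 + C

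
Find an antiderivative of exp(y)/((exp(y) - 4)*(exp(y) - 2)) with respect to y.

Let u = e^y, du = e^y dy.
The integral becomes ∫ du/((u-4)(u-2)); decompose into partial fractions.

log(exp(y) - 4)/2 - log(exp(y) - 2)/2 + C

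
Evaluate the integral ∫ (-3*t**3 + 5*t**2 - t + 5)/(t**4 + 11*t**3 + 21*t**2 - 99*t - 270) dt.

-17*log(t - 3)/216 - 67*log(t + 3)/18 + 255*log(t + 5)/8 - 839*log(t + 6)/27 + C

Factor the denominator: (t - 3)*(t + 3)*(t + 5)*(t + 6).
Partial-fraction decomposition: -839/(27*(t + 6)) + 255/(8*(t + 5)) - 67/(18*(t + 3)) - 17/(216*(t - 3)).
Integrate each term: A/(t−a) contributes A·log|t−a|.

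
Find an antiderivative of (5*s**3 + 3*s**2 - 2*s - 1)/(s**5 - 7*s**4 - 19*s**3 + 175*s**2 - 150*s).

Factor the denominator: s*(s - 6)*(s - 5)*(s - 1)*(s + 5).
Partial-fraction decomposition: -541/(3300*(s + 5)) + 1/(24*(s - 1)) - 689/(200*(s - 5)) + 235/(66*(s - 6)) + 1/(150*s).
Integrate each term: A/(s−a) contributes A·log|s−a|.

log(s)/150 + 235*log(s - 6)/66 - 689*log(s - 5)/200 + log(s - 1)/24 - 541*log(s + 5)/3300 + C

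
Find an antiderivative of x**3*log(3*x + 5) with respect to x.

x**4*log(3*x + 5)/4 - x**4/16 + 5*x**3/36 - 25*x**2/72 + 125*x/108 - 625*log(3*x + 5)/324 + C

Use integration by parts with u = log(3*x + 5), dv = x**3 dx.
Then du = 3/(3*x + 5) dx and v = x**4/4.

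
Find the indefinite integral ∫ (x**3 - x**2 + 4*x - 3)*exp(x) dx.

(x**3 - 4*x**2 + 12*x - 15)*exp(x) + C

Use integration by parts with u = x**3 - x**2 + 4*x - 3, dv = exp(x) dx, so v = exp(x).
Apply parts 3 times (tabular method): alternate signs, differentiate u down to 0, integrate dv up.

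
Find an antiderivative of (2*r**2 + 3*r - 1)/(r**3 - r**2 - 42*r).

Factor the denominator: r*(r - 7)*(r + 6).
Partial-fraction decomposition: 53/(78*(r + 6)) + 118/(91*(r - 7)) + 1/(42*r).
Integrate each term: A/(r−a) contributes A·log|r−a|.

log(r)/42 + 118*log(r - 7)/91 + 53*log(r + 6)/78 + C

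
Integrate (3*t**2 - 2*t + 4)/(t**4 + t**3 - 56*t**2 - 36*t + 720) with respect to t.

25*log(t - 6)/66 - 11*log(t - 4)/45 + 89*log(t + 5)/99 - 31*log(t + 6)/30 + C

Factor the denominator: (t - 6)*(t - 4)*(t + 5)*(t + 6).
Partial-fraction decomposition: -31/(30*(t + 6)) + 89/(99*(t + 5)) - 11/(45*(t - 4)) + 25/(66*(t - 6)).
Integrate each term: A/(t−a) contributes A·log|t−a|.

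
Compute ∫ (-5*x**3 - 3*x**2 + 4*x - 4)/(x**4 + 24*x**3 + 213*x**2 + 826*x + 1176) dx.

Factor the denominator: (x + 4)*(x + 6)*(x + 7)**2.
Partial-fraction decomposition: 453/(x + 7) + 512/(x + 7)**2 - 472/(x + 6) + 14/(x + 4).
Integrate each term; A/(x−a) gives A·log|x−a|; A/(x−a)² gives −A/(x−a).

14*log(x + 4) - 472*log(x + 6) + 453*log(x + 7) - 512/(x + 7) + C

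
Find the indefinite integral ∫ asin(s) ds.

Use integration by parts with u = arcsin(s), dv = ds.
Then du = 1/sqrt(-s**2 + 1) ds.

s*asin(s) + sqrt(-s**2 + 1) + C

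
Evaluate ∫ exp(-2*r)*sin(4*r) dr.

-exp(-2*r)*sin(4*r)/10 - exp(-2*r)*cos(4*r)/5 + C

Let I denote the integral. Integrate by parts with u = sin(4*r), dv = exp(-2*r) dr, so v = -exp(-2*r)/2: I = -exp(-2*r)*sin(4*r)/2 + 2·∫ exp(-2*r)*cos(4*r) dr.
Apply parts again with u = cos(4*r), dv = exp(-2*r) dr: ∫ exp(-2*r)*cos(4*r) dr = -exp(-2*r)*cos(4*r)/2 − 2·I. Substituting back brings back I: I = -exp(-2*r)*sin(4*r)/2 - exp(-2*r)*cos(4*r) − 4·I.
Solving for I: (1 + 4)·I equals the remaining terms, so I = (1/5)·(-exp(-2*r)*sin(4*r)/2 - exp(-2*r)*cos(4*r)).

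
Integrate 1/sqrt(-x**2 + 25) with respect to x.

Substitute x = 5·sin(θ), so dx = 5·cos(θ) dθ and the radical becomes sqrt(-x**2 + 25) = 5·cos(θ) by the Pythagorean identity.
Integrate the resulting trig expression in θ, then back-substitute θ = asin(x/5), sin(θ) = x/5, cos(θ) = sqrt(-x**2 + 25)/5 (absorbing any constant into C).

asin(x/5) + C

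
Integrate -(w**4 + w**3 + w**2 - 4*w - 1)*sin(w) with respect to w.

Use integration by parts with u = w**4 + w**3 + w**2 - 4*w - 1, dv = -sin(w) dw, so v = cos(w).
Apply parts 4 times (tabular method): alternate signs, differentiate u down to 0, integrate dv up.

w**4*cos(w) - 4*w**3*sin(w) + w**3*cos(w) - 3*w**2*sin(w) - 11*w**2*cos(w) + 22*w*sin(w) - 10*w*cos(w) + 10*sin(w) + 21*cos(w) + C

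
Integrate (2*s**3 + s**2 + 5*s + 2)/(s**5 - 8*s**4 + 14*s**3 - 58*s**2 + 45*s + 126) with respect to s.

193*log(s - 7)/580 - 32*log(s - 2)/195 - log(s + 1)/60 - 573*log(s**2 + 9)/7540 - 67*atan(s/3)/11310 + C

Factor the denominator: (s - 7)*(s - 2)*(s + 1)*(s**2 + 9).
Partial-fraction decomposition: -(573*s + 67)/(3770*(s**2 + 9)) - 1/(60*(s + 1)) - 32/(195*(s - 2)) + 193/(580*(s - 7)).
Integrate each term; A/(s−a) gives A·log|s−a|; the (Bs+D)/(s²+p²) term gives a log and an atan.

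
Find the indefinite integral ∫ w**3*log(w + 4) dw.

Use integration by parts with u = log(w + 4), dv = w**3 dw.
Then du = 1/(w + 4) dw and v = w**4/4.

w**4*log(w + 4)/4 - w**4/16 + w**3/3 - 2*w**2 + 16*w - 64*log(w + 4) + C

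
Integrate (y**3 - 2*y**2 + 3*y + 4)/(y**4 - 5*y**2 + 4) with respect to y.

Factor the denominator: (y - 2)*(y - 1)*(y + 1)*(y + 2).
Partial-fraction decomposition: 3/(2*(y + 2)) - 1/(3*(y + 1)) - 1/(y - 1) + 5/(6*(y - 2)).
Integrate each term: A/(y−a) contributes A·log|y−a|.

5*log(y - 2)/6 - log(y - 1) - log(y + 1)/3 + 3*log(y + 2)/2 + C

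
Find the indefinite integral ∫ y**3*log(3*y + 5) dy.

Use integration by parts with u = log(3*y + 5), dv = y**3 dy.
Then du = 3/(3*y + 5) dy and v = y**4/4.

y**4*log(3*y + 5)/4 - y**4/16 + 5*y**3/36 - 25*y**2/72 + 125*y/108 - 625*log(3*y + 5)/324 + C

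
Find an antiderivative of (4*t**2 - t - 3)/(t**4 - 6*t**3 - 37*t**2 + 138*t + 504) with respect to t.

Factor the denominator: (t - 7)*(t - 6)*(t + 3)*(t + 4).
Partial-fraction decomposition: -13/(22*(t + 4)) + 2/(5*(t + 3)) - 3/(2*(t - 6)) + 93/(55*(t - 7)).
Integrate each term: A/(t−a) contributes A·log|t−a|.

93*log(t - 7)/55 - 3*log(t - 6)/2 + 2*log(t + 3)/5 - 13*log(t + 4)/22 + C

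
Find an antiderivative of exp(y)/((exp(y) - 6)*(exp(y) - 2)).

log(exp(y) - 6)/4 - log(exp(y) - 2)/4 + C

Let u = e^y, du = e^y dy.
The integral becomes ∫ du/((u-2)(u-6)); decompose into partial fractions.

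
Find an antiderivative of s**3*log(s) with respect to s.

Use integration by parts with u = log(s), dv = s**3 ds.
Then du = 1/s ds and v = s**4/4.

s**4*log(s)/4 - s**4/16 + C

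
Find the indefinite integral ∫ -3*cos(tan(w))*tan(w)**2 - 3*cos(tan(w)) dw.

-3*sin(tan(w)) + C

Let u = tan(w), so du = (tan(w)**2 + 1) dw.
Rewriting, the integral becomes -3·∫ cos(u) du = -3·sin(u).
Substituting back, u = tan(w).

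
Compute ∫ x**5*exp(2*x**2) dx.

Let u = x², du = 2x dx; rewrite as (1/2)∫ u^2·exp(2u) du.
Now integrate by parts 2 times.

(2*x**4 - 2*x**2 + 1)*exp(2*x**2)/8 + C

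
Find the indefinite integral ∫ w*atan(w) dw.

Use integration by parts with u = arctan(w), dv = w dw.
Then du = 1/(w**2 + 1) dw.

w**2*atan(w)/2 - w/2 + atan(w)/2 + C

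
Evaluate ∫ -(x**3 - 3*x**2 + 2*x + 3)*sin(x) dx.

Use integration by parts with u = x**3 - 3*x**2 + 2*x + 3, dv = -sin(x) dx, so v = cos(x).
Apply parts 3 times (tabular method): alternate signs, differentiate u down to 0, integrate dv up.

x**3*cos(x) - 3*x**2*sin(x) - 3*x**2*cos(x) + 6*x*sin(x) - 4*x*cos(x) + 4*sin(x) + 9*cos(x) + C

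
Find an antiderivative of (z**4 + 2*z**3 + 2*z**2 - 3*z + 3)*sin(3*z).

-z**4*cos(3*z)/3 + 4*z**3*sin(3*z)/9 - 2*z**3*cos(3*z)/3 + 2*z**2*sin(3*z)/3 - 2*z**2*cos(3*z)/9 + 4*z*sin(3*z)/27 + 13*z*cos(3*z)/9 - 13*sin(3*z)/27 - 77*cos(3*z)/81 + C

Use integration by parts with u = z**4 + 2*z**3 + 2*z**2 - 3*z + 3, dv = sin(3*z) dz, so v = -cos(3*z)/3.
Apply parts 4 times (tabular method): alternate signs, differentiate u down to 0, integrate dv up.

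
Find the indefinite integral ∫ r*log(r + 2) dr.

Use integration by parts with u = log(r + 2), dv = r dr.
Then du = 1/(r + 2) dr and v = r**2/2.

r**2*log(r + 2)/2 - r**2/4 + r - 2*log(r + 2) + C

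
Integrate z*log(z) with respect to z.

z**2*log(z)/2 - z**2/4 + C

Use integration by parts with u = log(z), dv = z dz.
Then du = 1/z dz and v = z**2/2.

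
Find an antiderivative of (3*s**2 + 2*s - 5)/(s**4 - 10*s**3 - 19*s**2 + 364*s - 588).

Factor the denominator: (s - 7)**2*(s - 2)*(s + 6).
Partial-fraction decomposition: -7/(104*(s + 6)) + 11/(200*(s - 2)) + 4/(325*(s - 7)) + 12/(5*(s - 7)**2).
Integrate each term; A/(s−a) gives A·log|s−a|; A/(s−a)² gives −A/(s−a).

4*log(s - 7)/325 + 11*log(s - 2)/200 - 7*log(s + 6)/104 - 12/(5*s - 35) + C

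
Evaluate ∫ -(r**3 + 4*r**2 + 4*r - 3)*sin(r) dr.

r**3*cos(r) - 3*r**2*sin(r) + 4*r**2*cos(r) - 8*r*sin(r) - 2*r*cos(r) + 2*sin(r) - 11*cos(r) + C

Use integration by parts with u = r**3 + 4*r**2 + 4*r - 3, dv = -sin(r) dr, so v = cos(r).
Apply parts 3 times (tabular method): alternate signs, differentiate u down to 0, integrate dv up.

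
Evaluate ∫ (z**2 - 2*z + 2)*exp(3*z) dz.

(9*z**2 - 24*z + 26)*exp(3*z)/27 + C

Use integration by parts with u = z**2 - 2*z + 2, dv = exp(3*z) dz, so v = exp(3*z)/3.
Apply parts 2 times (tabular method): alternate signs, differentiate u down to 0, integrate dv up.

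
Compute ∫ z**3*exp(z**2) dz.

(z**2 - 1)*exp(z**2)/2 + C

Let u = z², du = 2z dz; rewrite as (1/2)∫ u^1·exp(1u) du.
Now integrate by parts 1 time.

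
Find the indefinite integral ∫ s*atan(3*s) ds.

s**2*atan(3*s)/2 - s/6 + atan(3*s)/18 + C

Use integration by parts with u = arctan(3*s), dv = s ds.
Then du = 3/(9*s**2 + 1) ds.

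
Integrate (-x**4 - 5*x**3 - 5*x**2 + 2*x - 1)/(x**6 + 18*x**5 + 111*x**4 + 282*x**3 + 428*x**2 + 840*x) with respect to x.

Factor the denominator: x*(x + 5)*(x + 6)*(x + 7)*(x**2 + 4).
Partial-fraction decomposition: -(4739*x - 5454)/(122960*(x**2 + 4)) + 473/(371*(x + 7)) - 409/(240*(x + 6)) + 68/(145*(x + 5)) - 1/(840*x).
Integrate each term; A/(x−a) gives A·log|x−a|; the (Bx+D)/(x²+p²) term gives a log and an atan.

-log(x)/840 + 68*log(x + 5)/145 - 409*log(x + 6)/240 + 473*log(x + 7)/371 - 4739*log(x**2 + 4)/245920 + 2727*atan(x/2)/122960 + C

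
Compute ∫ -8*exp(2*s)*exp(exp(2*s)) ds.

Let u = exp(2*s), so du = (2*exp(2*s)) ds.
Rewriting, the integral becomes -4·∫ e^u du = -4·e^u.
Substituting back, u = exp(2*s).

-4*exp(exp(2*s)) + C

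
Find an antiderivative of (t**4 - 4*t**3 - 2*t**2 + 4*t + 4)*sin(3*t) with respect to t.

-t**4*cos(3*t)/3 + 4*t**3*sin(3*t)/9 + 4*t**3*cos(3*t)/3 - 4*t**2*sin(3*t)/3 + 10*t**2*cos(3*t)/9 - 20*t*sin(3*t)/27 - 20*t*cos(3*t)/9 + 20*sin(3*t)/27 - 128*cos(3*t)/81 + C

Use integration by parts with u = t**4 - 4*t**3 - 2*t**2 + 4*t + 4, dv = sin(3*t) dt, so v = -cos(3*t)/3.
Apply parts 4 times (tabular method): alternate signs, differentiate u down to 0, integrate dv up.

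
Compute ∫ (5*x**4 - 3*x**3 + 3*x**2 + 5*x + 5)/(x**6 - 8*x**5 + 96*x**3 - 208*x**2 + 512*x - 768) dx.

Factor the denominator: (x - 6)*(x - 4)*(x - 2)*(x + 4)*(x**2 + 4).
Partial-fraction decomposition: -(18*x + 1)/(160*(x**2 + 4)) - 301/(1920*(x + 4)) + 83/(384*(x - 2)) - 1161/(640*(x - 4)) + 239/(128*(x - 6)).
Integrate each term; A/(x−a) gives A·log|x−a|; the (Bx+D)/(x²+p²) term gives a log and an atan.

239*log(x - 6)/128 - 1161*log(x - 4)/640 + 83*log(x - 2)/384 - 301*log(x + 4)/1920 - 9*log(x**2 + 4)/160 - atan(x/2)/320 + C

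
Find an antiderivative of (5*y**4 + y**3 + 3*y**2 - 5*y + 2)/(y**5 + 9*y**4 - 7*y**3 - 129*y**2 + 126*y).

log(y)/63 + 223*log(y - 3)/270 - 3*log(y - 1)/56 - 3202*log(y + 6)/189 + 5923*log(y + 7)/280 + C

Factor the denominator: y*(y - 3)*(y - 1)*(y + 6)*(y + 7).
Partial-fraction decomposition: 5923/(280*(y + 7)) - 3202/(189*(y + 6)) - 3/(56*(y - 1)) + 223/(270*(y - 3)) + 1/(63*y).
Integrate each term: A/(y−a) contributes A·log|y−a|.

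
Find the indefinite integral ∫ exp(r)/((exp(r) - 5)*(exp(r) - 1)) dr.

log(exp(r) - 5)/4 - log(exp(r) - 1)/4 + C

Let u = e^r, du = e^r dr.
The integral becomes ∫ du/((u-5)(u-1)); decompose into partial fractions.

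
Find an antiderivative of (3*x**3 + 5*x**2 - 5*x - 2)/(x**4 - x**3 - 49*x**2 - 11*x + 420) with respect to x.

Factor the denominator: (x - 7)*(x - 3)*(x + 4)*(x + 5).
Partial-fraction decomposition: 227/(96*(x + 5)) - 94/(77*(x + 4)) - 109/(224*(x - 3)) + 1237/(528*(x - 7)).
Integrate each term: A/(x−a) contributes A·log|x−a|.

1237*log(x - 7)/528 - 109*log(x - 3)/224 - 94*log(x + 4)/77 + 227*log(x + 5)/96 + C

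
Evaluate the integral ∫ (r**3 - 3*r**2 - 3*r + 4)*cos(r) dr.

Use integration by parts with u = r**3 - 3*r**2 - 3*r + 4, dv = cos(r) dr, so v = sin(r).
Apply parts 3 times (tabular method): alternate signs, differentiate u down to 0, integrate dv up.

r**3*sin(r) - 3*r**2*sin(r) + 3*r**2*cos(r) - 9*r*sin(r) - 6*r*cos(r) + 10*sin(r) - 9*cos(r) + C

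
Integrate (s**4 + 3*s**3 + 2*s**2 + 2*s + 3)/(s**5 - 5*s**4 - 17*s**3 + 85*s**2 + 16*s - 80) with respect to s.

1063*log(s - 5)/216 - 491*log(s - 4)/120 + 11*log(s - 1)/120 - log(s + 1)/180 + 91*log(s + 4)/1080 + C

Factor the denominator: (s - 5)*(s - 4)*(s - 1)*(s + 1)*(s + 4).
Partial-fraction decomposition: 91/(1080*(s + 4)) - 1/(180*(s + 1)) + 11/(120*(s - 1)) - 491/(120*(s - 4)) + 1063/(216*(s - 5)).
Integrate each term: A/(s−a) contributes A·log|s−a|.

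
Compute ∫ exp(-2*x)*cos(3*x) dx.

3*exp(-2*x)*sin(3*x)/13 - 2*exp(-2*x)*cos(3*x)/13 + C

Let I denote the integral. Integrate by parts with u = cos(3*x), dv = exp(-2*x) dx, so v = -exp(-2*x)/2: I = -exp(-2*x)*cos(3*x)/2 − (3/2)·∫ exp(-2*x)*sin(3*x) dx.
Apply parts again with u = sin(3*x), dv = exp(-2*x) dx: ∫ exp(-2*x)*sin(3*x) dx = -exp(-2*x)*sin(3*x)/2 + (3/2)·I. Substituting back brings back I: I = 3*exp(-2*x)*sin(3*x)/4 - exp(-2*x)*cos(3*x)/2 − (9/4)·I.
Solving for I: (1 + 9/4)·I equals the remaining terms, so I = (4/13)·(3*exp(-2*x)*sin(3*x)/4 - exp(-2*x)*cos(3*x)/2).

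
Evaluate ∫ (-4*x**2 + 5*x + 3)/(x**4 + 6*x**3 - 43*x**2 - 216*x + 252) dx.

-37*log(x - 6)/260 - log(x - 1)/70 - 57*log(x + 6)/28 + 57*log(x + 7)/26 + C

Factor the denominator: (x - 6)*(x - 1)*(x + 6)*(x + 7).
Partial-fraction decomposition: 57/(26*(x + 7)) - 57/(28*(x + 6)) - 1/(70*(x - 1)) - 37/(260*(x - 6)).
Integrate each term: A/(x−a) contributes A·log|x−a|.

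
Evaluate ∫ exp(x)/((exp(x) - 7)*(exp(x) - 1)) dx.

Let u = e^x, du = e^x dx.
The integral becomes ∫ du/((u-7)(u-1)); decompose into partial fractions.

log(exp(x) - 7)/6 - log(exp(x) - 1)/6 + C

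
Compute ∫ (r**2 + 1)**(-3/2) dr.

Substitute r = tan(θ), so dr = sec(θ)^2 dθ and the radical becomes sqrt(r**2 + 1) = sec(θ) by the Pythagorean identity.
Integrate the resulting trig expression in θ, then back-substitute tan(θ) = r, sec(θ) = sqrt(r**2 + 1) (absorbing any constant into C).

r/sqrt(r**2 + 1) + C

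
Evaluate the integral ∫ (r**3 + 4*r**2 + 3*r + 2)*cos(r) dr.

r**3*sin(r) + 4*r**2*sin(r) + 3*r**2*cos(r) - 3*r*sin(r) + 8*r*cos(r) - 6*sin(r) - 3*cos(r) + C

Use integration by parts with u = r**3 + 4*r**2 + 3*r + 2, dv = cos(r) dr, so v = sin(r).
Apply parts 3 times (tabular method): alternate signs, differentiate u down to 0, integrate dv up.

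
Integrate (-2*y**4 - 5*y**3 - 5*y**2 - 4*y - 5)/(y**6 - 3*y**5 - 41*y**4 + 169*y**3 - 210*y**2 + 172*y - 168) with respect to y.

-3881*log(y - 6)/7696 + 943*log(y - 2)/2160 + 1103*log(y + 7)/17550 + 9*log(y**2 + 1)/3700 + 17*atan(y)/1850 - 7/(12*y - 24) + C

Factor the denominator: (y - 6)*(y - 2)**2*(y + 7)*(y**2 + 1).
Partial-fraction decomposition: (9*y + 17)/(1850*(y**2 + 1)) + 1103/(17550*(y + 7)) + 943/(2160*(y - 2)) + 7/(12*(y - 2)**2) - 3881/(7696*(y - 6)).
Integrate each term; A/(y−a) gives A·log|y−a|; the (By+D)/(y²+p²) term gives a log and an atan.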